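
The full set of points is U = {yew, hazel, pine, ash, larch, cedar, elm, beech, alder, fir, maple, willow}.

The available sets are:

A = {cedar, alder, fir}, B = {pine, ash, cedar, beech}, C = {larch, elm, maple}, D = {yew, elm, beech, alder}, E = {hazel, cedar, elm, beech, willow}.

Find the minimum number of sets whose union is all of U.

A and B and C and D and E together: A ∪ B ∪ C ∪ D ∪ E = {yew, hazel, pine, ash, larch, cedar, elm, beech, alder, fir, maple, willow} — every point is covered.
Only E contains hazel, so E is forced; the remaining 7 points need at least 4 more sets (each remaining set adds at most 2) — so at least 5 sets are needed, and 5 is optimal.

5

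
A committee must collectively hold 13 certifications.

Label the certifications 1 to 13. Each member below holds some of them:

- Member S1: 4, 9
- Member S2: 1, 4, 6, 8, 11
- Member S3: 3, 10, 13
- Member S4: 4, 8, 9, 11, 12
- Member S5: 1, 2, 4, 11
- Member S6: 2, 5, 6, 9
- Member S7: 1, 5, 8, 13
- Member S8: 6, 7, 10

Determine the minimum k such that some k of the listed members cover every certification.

5

S3 and S4 and S6 and S7 and S8 together: S3 ∪ S4 ∪ S6 ∪ S7 ∪ S8 = {1, 2, 3, 4, 5, 6, 7, 8, 9, 10, 11, 12, 13} — every certification is covered.
No 4 of the 8 members cover everything (all 70 combinations miss at least one certification), so 5 is optimal.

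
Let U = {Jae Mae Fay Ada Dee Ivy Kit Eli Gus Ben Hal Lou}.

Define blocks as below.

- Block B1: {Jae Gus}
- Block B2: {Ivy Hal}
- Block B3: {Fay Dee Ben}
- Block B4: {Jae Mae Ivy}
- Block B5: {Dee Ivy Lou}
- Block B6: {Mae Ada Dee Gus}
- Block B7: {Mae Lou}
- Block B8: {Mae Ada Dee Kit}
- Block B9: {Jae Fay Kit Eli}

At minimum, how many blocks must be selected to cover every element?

5

Take {B2, B3, B6, B7, B9}. Their union is {Jae, Mae, Fay, Ada, Dee, Ivy, Kit, Eli, Gus, Ben, Hal, Lou}, which is all 12 elements.
No 4 of the 9 blocks cover everything (all 126 combinations miss at least one element), so 5 is optimal.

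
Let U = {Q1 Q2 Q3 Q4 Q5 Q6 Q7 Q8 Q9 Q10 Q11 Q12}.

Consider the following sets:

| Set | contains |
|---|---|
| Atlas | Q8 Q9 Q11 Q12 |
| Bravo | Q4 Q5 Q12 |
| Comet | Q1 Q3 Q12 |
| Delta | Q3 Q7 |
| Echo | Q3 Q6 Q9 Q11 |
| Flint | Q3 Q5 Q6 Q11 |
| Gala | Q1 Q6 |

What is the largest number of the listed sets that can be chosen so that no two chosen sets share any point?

Bravo, Delta, Gala are pairwise disjoint (Bravo={Q4,Q5,Q12}; Delta={Q3,Q7}; Gala={Q1,Q6}).
Every remaining set overlaps one of these, and no 4 of the listed sets are pairwise disjoint, so 3 is the maximum.

3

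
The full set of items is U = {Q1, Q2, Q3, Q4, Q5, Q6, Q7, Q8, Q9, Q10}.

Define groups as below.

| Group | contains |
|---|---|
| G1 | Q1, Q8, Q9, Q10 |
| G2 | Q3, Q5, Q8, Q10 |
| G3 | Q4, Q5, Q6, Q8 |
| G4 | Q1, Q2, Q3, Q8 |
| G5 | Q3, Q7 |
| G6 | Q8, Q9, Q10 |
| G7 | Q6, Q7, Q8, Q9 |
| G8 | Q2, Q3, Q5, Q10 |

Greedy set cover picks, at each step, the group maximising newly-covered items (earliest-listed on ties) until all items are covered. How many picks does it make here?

Greedy: pick G1 (covers 4 new) → pick G3 (covers 3 new) → pick G4 (covers 2 new) → pick G5 (covers 1 new). Total picks: 4.

4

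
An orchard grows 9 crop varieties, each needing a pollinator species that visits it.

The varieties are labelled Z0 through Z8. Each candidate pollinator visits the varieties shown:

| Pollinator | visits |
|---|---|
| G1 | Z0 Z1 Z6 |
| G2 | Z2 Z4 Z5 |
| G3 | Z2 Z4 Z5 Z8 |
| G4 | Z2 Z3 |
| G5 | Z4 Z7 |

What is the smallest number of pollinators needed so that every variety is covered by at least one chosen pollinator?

G1 and G3 and G4 and G5 together: G1 ∪ G3 ∪ G4 ∪ G5 = {Z0, Z1, Z2, Z3, Z4, Z5, Z6, Z7, Z8} — every variety is covered.
Only G4 contains Z3, so G4 is forced; the remaining 7 varieties need at least 3 more pollinators (each remaining pollinator adds at most 3) — so at least 4 pollinators are needed, and 4 is optimal.

4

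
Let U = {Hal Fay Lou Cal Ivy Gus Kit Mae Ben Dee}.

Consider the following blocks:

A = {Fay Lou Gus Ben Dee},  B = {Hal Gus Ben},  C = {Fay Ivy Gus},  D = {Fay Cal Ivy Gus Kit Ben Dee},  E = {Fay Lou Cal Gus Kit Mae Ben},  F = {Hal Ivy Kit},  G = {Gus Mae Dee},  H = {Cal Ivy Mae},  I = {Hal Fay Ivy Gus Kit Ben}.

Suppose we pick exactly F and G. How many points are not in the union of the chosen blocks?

4

Union of F, G = {Hal, Ivy, Gus, Kit, Mae, Dee}.
Not covered: Fay, Lou, Cal, Ben — 4 points.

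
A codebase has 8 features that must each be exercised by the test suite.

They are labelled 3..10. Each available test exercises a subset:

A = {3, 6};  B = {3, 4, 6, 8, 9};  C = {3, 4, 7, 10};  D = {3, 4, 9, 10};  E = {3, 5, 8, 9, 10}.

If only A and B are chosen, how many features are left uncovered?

Union of A, B = {3, 4, 6, 8, 9}.
Not covered: 5, 7, 10 — 3 features.

3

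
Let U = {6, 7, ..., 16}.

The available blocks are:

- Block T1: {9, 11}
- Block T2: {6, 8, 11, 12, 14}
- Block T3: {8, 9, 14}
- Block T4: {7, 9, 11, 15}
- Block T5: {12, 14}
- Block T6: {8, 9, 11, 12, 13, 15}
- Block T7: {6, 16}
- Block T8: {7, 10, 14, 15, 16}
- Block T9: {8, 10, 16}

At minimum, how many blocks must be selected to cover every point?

3

T2 and T6 and T8 together: T2 ∪ T6 ∪ T8 = {6, 7, 8, 9, 10, 11, 12, 13, 14, 15, 16} — every point is covered.
Only T6 contains 13, so T6 is forced; the remaining 5 points need at least 2 more blocks (each remaining block adds at most 4) — so at least 3 blocks are needed, and 3 is optimal.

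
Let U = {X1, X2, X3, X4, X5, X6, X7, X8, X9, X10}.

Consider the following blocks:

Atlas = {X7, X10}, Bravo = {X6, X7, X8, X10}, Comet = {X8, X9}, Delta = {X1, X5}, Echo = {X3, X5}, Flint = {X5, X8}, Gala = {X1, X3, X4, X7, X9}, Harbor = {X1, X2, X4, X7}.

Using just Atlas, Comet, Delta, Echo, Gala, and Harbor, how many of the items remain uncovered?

Union of Atlas, Comet, Delta, Echo, Gala, Harbor = {X1, X2, X3, X4, X5, X7, X8, X9, X10}.
Not covered: X6 — 1 item.

1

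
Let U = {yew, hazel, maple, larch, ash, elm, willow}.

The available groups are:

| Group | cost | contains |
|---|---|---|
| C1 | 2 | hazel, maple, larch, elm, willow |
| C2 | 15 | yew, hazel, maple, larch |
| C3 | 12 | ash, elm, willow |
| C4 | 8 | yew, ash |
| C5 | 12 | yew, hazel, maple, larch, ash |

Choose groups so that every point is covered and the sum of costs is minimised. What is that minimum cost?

10

C1, C4 together cover every point (C1 ∪ C4 = {yew, hazel, maple, larch, ash, elm, willow}); total cost 2 + 8 = 10.
No covering selection has total cost below 10.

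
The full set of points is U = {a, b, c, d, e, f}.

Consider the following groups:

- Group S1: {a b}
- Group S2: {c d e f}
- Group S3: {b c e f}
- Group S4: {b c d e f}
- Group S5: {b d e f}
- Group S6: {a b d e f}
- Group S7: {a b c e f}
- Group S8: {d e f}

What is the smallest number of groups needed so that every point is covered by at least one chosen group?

2

S2 and S7 cover everything between them: the union {a, b, c, d, e, f} is all of U.
No single group has all 6 points (the largest, S4, has 5), so 2 is optimal.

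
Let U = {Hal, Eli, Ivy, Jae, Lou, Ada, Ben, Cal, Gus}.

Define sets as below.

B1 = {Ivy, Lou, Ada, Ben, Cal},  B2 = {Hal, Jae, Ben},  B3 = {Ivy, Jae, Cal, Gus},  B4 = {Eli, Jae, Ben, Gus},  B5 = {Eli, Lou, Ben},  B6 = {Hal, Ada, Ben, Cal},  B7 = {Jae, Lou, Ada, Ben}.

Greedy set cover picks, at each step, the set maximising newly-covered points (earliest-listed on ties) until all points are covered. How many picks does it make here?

Greedy: pick B1 (covers 5 new) → pick B4 (covers 3 new) → pick B2 (covers 1 new). Total picks: 3.

3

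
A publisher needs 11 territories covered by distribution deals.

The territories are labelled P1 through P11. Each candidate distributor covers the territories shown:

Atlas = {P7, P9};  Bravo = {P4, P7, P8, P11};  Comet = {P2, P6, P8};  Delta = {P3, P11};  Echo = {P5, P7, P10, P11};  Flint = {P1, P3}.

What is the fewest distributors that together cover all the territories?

Take {Atlas, Bravo, Comet, Echo, Flint}. Their union is {P1, P2, P3, P4, P5, P6, P7, P8, P9, P10, P11}, which is all 11 territories.
Only Bravo contains P4, so Bravo is forced; the remaining 7 territories need at least 4 more distributors (each remaining distributor adds at most 2) — so at least 5 distributors are needed, and 5 is optimal.

5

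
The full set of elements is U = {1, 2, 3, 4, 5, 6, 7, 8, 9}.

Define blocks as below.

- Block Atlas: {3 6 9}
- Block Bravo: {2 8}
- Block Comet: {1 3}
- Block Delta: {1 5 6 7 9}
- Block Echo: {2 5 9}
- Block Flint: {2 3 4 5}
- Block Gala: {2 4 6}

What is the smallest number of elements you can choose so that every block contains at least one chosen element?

The 3 elements {2, 3, 6} hit every block.
No choice of 2 elements meets every block, so 3 is the minimum.

3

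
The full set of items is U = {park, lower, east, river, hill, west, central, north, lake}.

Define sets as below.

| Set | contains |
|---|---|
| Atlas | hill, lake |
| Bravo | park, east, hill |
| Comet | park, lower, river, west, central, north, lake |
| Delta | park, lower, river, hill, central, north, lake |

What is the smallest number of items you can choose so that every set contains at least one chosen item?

H = {park, lake} meets every set (each contains at least one member of H), and |H| = 2.
No single item lies in every set, so at least 2 are needed and 2 is optimal.

2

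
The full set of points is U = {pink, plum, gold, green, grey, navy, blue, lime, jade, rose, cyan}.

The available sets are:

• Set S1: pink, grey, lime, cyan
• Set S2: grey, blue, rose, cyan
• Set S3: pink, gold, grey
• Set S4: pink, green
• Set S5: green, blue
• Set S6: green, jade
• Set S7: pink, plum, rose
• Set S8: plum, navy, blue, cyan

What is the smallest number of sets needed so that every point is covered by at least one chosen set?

S1 and S3 and S6 and S7 and S8 together: S1 ∪ S3 ∪ S6 ∪ S7 ∪ S8 = {pink, plum, gold, green, grey, navy, blue, lime, jade, rose, cyan} — every point is covered.
No 4 of the 8 sets cover everything (all 70 combinations miss at least one point), so 5 is optimal.

5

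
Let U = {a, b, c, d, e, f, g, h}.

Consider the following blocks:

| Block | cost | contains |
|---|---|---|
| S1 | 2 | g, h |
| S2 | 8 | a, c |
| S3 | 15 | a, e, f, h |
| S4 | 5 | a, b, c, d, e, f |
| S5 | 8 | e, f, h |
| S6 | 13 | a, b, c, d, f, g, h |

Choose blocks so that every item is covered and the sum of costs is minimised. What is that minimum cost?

7

S1, S4 together cover every item (S1 ∪ S4 = {a, b, c, d, e, f, g, h}); total cost 2 + 5 = 7.
No covering selection has total cost below 7.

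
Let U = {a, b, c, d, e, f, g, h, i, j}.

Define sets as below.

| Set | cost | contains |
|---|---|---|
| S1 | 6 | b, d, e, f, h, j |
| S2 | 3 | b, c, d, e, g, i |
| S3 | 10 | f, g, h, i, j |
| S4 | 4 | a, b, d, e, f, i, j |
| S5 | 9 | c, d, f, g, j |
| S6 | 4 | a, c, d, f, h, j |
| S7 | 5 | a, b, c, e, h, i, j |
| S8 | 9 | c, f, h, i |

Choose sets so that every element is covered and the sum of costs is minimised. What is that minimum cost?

7

S2, S6 together cover every element (S2 ∪ S6 = {a, b, c, d, e, f, g, h, i, j}); total cost 3 + 4 = 7.
No covering selection has total cost below 7.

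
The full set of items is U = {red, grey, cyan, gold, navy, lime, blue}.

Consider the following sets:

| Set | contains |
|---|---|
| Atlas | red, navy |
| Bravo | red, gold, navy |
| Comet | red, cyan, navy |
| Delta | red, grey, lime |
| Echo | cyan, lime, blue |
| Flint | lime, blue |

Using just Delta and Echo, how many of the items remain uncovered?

2

Union of Delta, Echo = {red, grey, cyan, lime, blue}.
Not covered: gold, navy — 2 items.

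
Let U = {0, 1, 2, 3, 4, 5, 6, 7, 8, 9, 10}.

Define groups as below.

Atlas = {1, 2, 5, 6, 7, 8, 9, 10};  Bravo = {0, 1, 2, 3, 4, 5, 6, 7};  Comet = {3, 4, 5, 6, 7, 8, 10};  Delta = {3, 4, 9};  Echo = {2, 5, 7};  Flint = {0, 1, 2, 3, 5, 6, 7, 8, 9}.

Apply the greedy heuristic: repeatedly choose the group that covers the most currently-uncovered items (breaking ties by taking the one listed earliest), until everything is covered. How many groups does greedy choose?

Greedy: pick Flint (covers 9 new) → pick Comet (covers 2 new). Total picks: 2.

2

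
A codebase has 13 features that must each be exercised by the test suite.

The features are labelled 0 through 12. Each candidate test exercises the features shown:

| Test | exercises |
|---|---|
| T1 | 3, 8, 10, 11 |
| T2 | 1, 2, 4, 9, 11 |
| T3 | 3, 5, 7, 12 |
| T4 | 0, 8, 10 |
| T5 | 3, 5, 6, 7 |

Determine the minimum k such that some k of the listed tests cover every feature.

T2 and T3 and T4 and T5 together: T2 ∪ T3 ∪ T4 ∪ T5 = {0, 1, 2, 3, 4, 5, 6, 7, 8, 9, 10, 11, 12} — every feature is covered.
No 3 of the 5 tests cover everything (all 10 combinations miss at least one feature), so 4 is optimal.

4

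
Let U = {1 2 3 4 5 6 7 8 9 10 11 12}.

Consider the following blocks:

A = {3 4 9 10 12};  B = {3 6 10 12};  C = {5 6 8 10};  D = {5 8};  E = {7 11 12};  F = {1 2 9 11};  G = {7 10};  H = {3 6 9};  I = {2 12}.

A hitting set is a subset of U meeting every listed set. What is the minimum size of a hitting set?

4

T = {7, 8, 9, 12} meets every block (each contains at least one member of T), and |T| = 4.
The blocks D, G, H, I are pairwise disjoint, so any hitting set needs a separate element for each — at least 4. Hence 4 is optimal.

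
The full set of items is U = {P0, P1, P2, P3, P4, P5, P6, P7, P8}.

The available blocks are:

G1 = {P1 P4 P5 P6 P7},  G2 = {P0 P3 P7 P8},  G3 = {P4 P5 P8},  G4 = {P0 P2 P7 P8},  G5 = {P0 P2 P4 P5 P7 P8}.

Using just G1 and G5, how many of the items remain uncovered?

Union of G1, G5 = {P0, P1, P2, P4, P5, P6, P7, P8}.
Not covered: P3 — 1 item.

1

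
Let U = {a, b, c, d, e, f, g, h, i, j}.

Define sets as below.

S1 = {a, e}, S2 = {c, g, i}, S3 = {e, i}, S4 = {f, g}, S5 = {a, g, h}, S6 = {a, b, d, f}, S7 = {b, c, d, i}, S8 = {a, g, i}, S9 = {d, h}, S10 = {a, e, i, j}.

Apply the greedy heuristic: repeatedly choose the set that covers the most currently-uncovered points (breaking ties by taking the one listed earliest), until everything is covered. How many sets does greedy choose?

Greedy: pick S6 (covers 4 new) → pick S2 (covers 3 new) → pick S10 (covers 2 new) → pick S5 (covers 1 new). Total picks: 4.

4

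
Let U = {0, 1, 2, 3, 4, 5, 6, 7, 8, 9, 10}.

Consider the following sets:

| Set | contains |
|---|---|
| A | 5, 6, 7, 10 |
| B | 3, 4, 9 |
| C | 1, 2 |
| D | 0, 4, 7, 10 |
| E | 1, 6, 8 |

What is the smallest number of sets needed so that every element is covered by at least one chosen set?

A, B, C, D, and E cover everything between them: the union {0, 1, 2, 3, 4, 5, 6, 7, 8, 9, 10} is all of U.
No 4 of the 5 sets cover everything (all 5 combinations miss at least one element), so 5 is optimal.

5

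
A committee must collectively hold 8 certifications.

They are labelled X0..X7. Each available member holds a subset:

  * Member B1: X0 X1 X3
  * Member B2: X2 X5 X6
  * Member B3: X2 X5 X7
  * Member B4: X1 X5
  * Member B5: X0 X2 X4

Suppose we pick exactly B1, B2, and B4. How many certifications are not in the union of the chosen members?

Union of B1, B2, B4 = {X0, X1, X2, X3, X5, X6}.
Not covered: X4, X7 — 2 certifications.

2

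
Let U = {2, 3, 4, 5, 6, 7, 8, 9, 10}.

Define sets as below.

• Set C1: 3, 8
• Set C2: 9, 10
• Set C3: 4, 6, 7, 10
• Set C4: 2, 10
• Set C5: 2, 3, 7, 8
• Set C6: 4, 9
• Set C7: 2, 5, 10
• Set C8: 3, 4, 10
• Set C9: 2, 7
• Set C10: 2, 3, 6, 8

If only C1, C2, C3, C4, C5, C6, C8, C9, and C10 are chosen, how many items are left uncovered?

1

Union of C1, C2, C3, C4, C5, C6, C8, C9, C10 = {2, 3, 4, 6, 7, 8, 9, 10}.
Not covered: 5 — 1 item.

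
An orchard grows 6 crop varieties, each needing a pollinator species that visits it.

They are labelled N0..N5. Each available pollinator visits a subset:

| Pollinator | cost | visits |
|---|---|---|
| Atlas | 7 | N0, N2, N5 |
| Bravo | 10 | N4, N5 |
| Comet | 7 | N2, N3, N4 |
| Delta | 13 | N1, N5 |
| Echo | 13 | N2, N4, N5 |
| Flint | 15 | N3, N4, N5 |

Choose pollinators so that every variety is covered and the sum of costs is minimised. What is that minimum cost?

Atlas, Comet, Delta together cover every variety (Atlas ∪ Comet ∪ Delta = {N0, N1, N2, N3, N4, N5}); total cost 7 + 7 + 13 = 27.
No covering selection has total cost below 27.

27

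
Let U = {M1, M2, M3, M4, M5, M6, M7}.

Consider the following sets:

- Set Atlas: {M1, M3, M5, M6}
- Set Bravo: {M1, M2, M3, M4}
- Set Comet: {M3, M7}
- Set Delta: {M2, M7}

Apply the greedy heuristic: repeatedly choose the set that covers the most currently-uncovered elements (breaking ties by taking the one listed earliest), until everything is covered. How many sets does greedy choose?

3

Greedy: pick Atlas (covers 4 new) → pick Bravo (covers 2 new) → pick Comet (covers 1 new). Total picks: 3.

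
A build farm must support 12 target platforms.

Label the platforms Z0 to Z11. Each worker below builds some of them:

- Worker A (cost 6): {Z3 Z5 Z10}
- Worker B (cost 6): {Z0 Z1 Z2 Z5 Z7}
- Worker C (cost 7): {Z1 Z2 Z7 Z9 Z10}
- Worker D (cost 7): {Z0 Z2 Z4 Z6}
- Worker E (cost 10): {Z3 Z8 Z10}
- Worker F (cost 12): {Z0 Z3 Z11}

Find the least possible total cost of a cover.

B, C, D, E, F together cover every platform (B ∪ C ∪ D ∪ E ∪ F = {Z0, Z1, Z2, Z3, Z4, Z5, Z6, Z7, Z8, Z9, Z10, Z11}); total cost 6 + 7 + 7 + 10 + 12 = 42.
The greedy pick B, A, D, C, E, F costs 48; no covering selection beats 42.

42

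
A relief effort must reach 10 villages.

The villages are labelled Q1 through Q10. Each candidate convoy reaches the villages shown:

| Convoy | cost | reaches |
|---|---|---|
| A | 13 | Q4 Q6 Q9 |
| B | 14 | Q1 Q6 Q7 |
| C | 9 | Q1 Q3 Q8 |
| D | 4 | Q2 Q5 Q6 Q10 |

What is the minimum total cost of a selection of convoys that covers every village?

A, B, C, D together cover every village (A ∪ B ∪ C ∪ D = {Q1, Q2, Q3, Q4, Q5, Q6, Q7, Q8, Q9, Q10}); total cost 13 + 14 + 9 + 4 = 40.
No covering selection has total cost below 40.

40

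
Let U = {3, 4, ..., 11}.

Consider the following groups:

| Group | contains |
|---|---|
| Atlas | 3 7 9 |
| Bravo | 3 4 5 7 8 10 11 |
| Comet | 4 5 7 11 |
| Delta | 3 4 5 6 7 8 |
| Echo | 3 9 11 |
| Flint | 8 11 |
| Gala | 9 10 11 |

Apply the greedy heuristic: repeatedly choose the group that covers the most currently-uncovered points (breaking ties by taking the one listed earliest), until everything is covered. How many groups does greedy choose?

3

Greedy: pick Bravo (covers 7 new) → pick Atlas (covers 1 new) → pick Delta (covers 1 new). Total picks: 3.
(The true minimum cover uses only 2 groups, so greedy is not optimal here.)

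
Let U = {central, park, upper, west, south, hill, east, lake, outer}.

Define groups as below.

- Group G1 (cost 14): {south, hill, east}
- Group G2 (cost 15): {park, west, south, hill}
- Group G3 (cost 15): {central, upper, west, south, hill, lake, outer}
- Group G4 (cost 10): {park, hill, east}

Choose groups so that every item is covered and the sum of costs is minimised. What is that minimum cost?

G3, G4 together cover every item (G3 ∪ G4 = {central, park, upper, west, south, hill, east, lake, outer}); total cost 15 + 10 = 25.
No covering selection has total cost below 25.

25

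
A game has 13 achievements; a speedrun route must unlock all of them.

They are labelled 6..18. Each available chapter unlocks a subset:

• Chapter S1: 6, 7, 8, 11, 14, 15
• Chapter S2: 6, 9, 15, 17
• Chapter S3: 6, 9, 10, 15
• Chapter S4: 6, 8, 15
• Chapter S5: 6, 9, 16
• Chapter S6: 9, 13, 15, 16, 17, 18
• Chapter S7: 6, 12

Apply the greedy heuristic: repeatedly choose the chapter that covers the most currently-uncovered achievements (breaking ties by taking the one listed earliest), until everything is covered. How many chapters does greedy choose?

Greedy: pick S1 (covers 6 new) → pick S6 (covers 5 new) → pick S3 (covers 1 new) → pick S7 (covers 1 new). Total picks: 4.

4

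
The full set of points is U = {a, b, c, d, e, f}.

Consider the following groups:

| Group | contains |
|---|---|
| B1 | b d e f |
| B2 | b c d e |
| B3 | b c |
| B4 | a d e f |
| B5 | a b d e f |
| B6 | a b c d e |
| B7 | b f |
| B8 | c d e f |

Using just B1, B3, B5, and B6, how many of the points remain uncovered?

0

Union of B1, B3, B5, B6 = {a, b, c, d, e, f} — that's every point, so 0 are uncovered.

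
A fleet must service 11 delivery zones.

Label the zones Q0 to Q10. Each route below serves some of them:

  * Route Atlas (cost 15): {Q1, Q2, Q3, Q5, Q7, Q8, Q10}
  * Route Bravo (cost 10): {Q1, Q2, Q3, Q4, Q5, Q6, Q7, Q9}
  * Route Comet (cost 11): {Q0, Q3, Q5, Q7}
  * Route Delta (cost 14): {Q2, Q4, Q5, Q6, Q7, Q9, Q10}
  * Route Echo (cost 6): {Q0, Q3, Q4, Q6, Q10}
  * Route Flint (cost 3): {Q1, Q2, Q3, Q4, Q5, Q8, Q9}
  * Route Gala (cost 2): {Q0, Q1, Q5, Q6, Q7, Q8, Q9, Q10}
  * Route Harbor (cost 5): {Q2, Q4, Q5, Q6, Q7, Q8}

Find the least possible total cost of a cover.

Flint, Gala together cover every zone (Flint ∪ Gala = {Q0, Q1, Q2, Q3, Q4, Q5, Q6, Q7, Q8, Q9, Q10}); total cost 3 + 2 = 5.
No covering selection has total cost below 5.

5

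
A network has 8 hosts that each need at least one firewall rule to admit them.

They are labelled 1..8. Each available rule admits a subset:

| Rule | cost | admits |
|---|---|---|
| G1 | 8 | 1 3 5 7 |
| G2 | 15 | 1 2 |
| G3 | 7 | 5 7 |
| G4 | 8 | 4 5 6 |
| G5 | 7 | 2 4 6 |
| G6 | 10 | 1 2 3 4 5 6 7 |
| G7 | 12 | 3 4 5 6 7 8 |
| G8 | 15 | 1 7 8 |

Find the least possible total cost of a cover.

G6, G7 together cover every host (G6 ∪ G7 = {1, 2, 3, 4, 5, 6, 7, 8}); total cost 10 + 12 = 22.
No covering selection has total cost below 22.

22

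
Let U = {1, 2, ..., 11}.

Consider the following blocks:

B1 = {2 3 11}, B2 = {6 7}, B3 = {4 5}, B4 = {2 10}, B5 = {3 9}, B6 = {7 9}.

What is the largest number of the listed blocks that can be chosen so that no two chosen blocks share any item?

4

B2, B3, B4, B5 are pairwise disjoint (B2={6,7}; B3={4,5}; B4={2,10}; B5={3,9}).
Every remaining block overlaps one of these, and no 5 of the listed blocks are pairwise disjoint, so 4 is the maximum.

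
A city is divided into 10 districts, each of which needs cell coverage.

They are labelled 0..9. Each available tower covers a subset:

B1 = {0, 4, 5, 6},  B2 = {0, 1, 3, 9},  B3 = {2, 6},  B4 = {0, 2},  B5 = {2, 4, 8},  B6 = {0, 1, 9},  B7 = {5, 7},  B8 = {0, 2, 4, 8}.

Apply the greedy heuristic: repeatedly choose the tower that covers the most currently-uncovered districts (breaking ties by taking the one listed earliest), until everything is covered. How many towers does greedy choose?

4

Greedy: pick B1 (covers 4 new) → pick B2 (covers 3 new) → pick B5 (covers 2 new) → pick B7 (covers 1 new). Total picks: 4.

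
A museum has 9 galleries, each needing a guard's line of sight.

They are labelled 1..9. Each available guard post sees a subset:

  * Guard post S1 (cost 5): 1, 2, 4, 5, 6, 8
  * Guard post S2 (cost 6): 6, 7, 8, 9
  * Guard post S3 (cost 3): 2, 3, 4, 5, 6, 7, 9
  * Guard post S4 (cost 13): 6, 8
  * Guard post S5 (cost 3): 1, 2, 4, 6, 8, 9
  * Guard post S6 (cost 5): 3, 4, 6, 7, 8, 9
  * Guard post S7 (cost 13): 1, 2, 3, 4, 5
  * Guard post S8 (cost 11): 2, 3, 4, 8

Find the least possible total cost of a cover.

S3, S5 together cover every gallery (S3 ∪ S5 = {1, 2, 3, 4, 5, 6, 7, 8, 9}); total cost 3 + 3 = 6.
No covering selection has total cost below 6.

6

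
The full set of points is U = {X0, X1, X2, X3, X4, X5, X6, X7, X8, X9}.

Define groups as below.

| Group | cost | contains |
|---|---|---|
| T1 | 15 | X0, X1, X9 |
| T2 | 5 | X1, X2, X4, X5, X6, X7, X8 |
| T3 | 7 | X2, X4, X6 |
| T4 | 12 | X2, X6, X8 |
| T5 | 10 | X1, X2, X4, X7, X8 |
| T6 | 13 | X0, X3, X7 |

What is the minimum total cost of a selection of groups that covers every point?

T1, T2, T6 together cover every point (T1 ∪ T2 ∪ T6 = {X0, X1, X2, X3, X4, X5, X6, X7, X8, X9}); total cost 15 + 5 + 13 = 33.
No covering selection has total cost below 33.

33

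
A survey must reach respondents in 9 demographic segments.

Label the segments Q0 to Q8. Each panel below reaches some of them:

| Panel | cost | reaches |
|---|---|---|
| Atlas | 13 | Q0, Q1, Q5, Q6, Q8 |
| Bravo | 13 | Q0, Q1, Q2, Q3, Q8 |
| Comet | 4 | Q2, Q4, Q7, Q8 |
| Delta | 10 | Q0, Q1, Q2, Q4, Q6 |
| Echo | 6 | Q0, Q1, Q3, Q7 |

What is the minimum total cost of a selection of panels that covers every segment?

23

Atlas, Comet, Echo together cover every segment (Atlas ∪ Comet ∪ Echo = {Q0, Q1, Q2, Q3, Q4, Q5, Q6, Q7, Q8}); total cost 13 + 4 + 6 = 23.
No covering selection has total cost below 23.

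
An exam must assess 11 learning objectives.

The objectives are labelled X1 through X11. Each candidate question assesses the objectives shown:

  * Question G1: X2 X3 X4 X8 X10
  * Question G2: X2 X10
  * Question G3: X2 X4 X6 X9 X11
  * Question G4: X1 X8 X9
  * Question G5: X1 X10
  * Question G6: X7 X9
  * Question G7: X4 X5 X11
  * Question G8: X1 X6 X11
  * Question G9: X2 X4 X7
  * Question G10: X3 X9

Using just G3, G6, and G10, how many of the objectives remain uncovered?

Union of G3, G6, G10 = {X2, X3, X4, X6, X7, X9, X11}.
Not covered: X1, X5, X8, X10 — 4 objectives.

4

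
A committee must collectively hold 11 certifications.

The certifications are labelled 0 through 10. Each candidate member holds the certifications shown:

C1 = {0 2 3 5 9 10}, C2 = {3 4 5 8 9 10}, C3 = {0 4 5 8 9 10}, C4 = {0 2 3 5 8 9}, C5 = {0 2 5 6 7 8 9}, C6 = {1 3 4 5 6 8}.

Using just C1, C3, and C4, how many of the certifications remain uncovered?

3

Union of C1, C3, C4 = {0, 2, 3, 4, 5, 8, 9, 10}.
Not covered: 1, 6, 7 — 3 certifications.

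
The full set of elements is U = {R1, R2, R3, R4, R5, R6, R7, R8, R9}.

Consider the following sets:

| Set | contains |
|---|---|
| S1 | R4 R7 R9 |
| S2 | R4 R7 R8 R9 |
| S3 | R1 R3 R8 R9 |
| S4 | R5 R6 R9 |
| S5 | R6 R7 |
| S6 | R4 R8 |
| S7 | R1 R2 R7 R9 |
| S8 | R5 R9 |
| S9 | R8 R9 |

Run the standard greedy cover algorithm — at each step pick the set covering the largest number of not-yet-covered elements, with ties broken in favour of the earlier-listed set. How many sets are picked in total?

Greedy: pick S2 (covers 4 new) → pick S3 (covers 2 new) → pick S4 (covers 2 new) → pick S7 (covers 1 new). Total picks: 4.

4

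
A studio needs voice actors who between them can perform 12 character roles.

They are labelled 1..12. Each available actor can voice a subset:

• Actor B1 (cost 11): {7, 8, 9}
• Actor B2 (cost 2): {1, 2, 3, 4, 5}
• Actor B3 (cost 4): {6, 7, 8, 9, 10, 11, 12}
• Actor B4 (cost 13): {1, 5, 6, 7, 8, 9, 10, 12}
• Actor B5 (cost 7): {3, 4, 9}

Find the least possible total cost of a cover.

6

B2, B3 together cover every role (B2 ∪ B3 = {1, 2, 3, 4, 5, 6, 7, 8, 9, 10, 11, 12}); total cost 2 + 4 = 6.
No covering selection has total cost below 6.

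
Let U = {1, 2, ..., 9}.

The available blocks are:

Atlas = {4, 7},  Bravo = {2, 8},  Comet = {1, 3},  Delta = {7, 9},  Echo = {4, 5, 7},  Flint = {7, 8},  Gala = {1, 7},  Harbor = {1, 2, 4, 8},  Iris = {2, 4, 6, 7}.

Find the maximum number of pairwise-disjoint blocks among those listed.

Bravo, Comet, Delta are pairwise disjoint (Bravo={2,8}; Comet={1,3}; Delta={7,9}).
Every remaining block overlaps one of these, and no 4 of the listed blocks are pairwise disjoint, so 3 is the maximum.

3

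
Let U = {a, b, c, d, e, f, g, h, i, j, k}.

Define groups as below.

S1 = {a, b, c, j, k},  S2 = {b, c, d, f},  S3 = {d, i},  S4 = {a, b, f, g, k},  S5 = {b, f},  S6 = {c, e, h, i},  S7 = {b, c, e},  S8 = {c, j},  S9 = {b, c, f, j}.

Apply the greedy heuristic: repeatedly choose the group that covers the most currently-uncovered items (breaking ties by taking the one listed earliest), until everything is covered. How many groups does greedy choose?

4

Greedy: pick S1 (covers 5 new) → pick S6 (covers 3 new) → pick S2 (covers 2 new) → pick S4 (covers 1 new). Total picks: 4.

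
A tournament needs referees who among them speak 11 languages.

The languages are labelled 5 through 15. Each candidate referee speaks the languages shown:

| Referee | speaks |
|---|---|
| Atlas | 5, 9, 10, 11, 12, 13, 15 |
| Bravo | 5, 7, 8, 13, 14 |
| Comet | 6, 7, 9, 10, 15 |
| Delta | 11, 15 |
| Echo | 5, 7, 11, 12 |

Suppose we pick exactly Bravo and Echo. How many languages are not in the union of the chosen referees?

4

Union of Bravo, Echo = {5, 7, 8, 11, 12, 13, 14}.
Not covered: 6, 9, 10, 15 — 4 languages.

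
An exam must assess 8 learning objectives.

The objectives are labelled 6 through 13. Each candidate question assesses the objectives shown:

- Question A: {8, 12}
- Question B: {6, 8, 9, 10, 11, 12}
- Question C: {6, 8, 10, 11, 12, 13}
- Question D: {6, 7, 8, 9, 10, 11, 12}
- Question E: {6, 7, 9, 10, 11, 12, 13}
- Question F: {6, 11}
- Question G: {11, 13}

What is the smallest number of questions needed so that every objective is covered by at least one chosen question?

2

Take {D, G}. Their union is {6, 7, 8, 9, 10, 11, 12, 13}, which is all 8 objectives.
No single question has all 8 objectives (the largest, D, has 7), so 2 is optimal.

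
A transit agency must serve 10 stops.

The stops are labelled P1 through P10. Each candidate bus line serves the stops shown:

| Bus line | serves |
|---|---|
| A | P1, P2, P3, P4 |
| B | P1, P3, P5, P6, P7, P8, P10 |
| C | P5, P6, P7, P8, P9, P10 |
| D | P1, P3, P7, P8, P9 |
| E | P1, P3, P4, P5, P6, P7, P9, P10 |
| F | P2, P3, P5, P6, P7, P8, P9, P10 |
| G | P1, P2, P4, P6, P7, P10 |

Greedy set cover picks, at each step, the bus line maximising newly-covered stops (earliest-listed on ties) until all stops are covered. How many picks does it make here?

Greedy: pick E (covers 8 new) → pick F (covers 2 new). Total picks: 2.

2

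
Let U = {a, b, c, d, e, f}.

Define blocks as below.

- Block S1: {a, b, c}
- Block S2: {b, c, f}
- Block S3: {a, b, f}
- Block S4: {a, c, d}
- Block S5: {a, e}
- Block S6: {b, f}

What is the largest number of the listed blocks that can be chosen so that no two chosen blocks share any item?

2

S2, S5 are pairwise disjoint (S2={b,c,f}; S5={a,e}).
Every remaining block overlaps one of these, and no 3 of the listed blocks are pairwise disjoint, so 2 is the maximum.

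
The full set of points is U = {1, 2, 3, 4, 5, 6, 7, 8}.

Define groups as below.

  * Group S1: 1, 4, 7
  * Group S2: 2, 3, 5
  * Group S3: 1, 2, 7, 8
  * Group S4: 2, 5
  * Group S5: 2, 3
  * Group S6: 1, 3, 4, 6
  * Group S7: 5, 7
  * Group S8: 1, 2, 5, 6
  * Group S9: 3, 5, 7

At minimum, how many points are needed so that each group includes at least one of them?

3

Take H = {1, 3, 5}. Each listed group contains at least one of these, so H is a hitting set of size 3.
No choice of 2 points meets every group, so 3 is the minimum.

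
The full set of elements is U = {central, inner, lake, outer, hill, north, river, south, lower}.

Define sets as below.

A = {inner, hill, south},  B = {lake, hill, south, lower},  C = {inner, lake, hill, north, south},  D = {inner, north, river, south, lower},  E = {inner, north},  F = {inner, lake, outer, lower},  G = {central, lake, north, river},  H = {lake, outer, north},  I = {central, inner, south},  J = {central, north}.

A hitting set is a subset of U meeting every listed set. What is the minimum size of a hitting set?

T = {north, south, lower} meets every set (each contains at least one member of T), and |T| = 3.
No choice of 2 elements meets every set, so 3 is the minimum.

3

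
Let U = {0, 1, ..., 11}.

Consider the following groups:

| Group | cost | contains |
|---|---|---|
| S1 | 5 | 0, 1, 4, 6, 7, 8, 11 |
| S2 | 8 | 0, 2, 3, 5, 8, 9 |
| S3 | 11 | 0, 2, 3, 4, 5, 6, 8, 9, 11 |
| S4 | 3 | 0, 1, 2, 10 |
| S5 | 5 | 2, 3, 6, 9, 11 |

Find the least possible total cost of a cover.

16

S1, S2, S4 together cover every element (S1 ∪ S2 ∪ S4 = {0, 1, 2, 3, 4, 5, 6, 7, 8, 9, 10, 11}); total cost 5 + 8 + 3 = 16.
The greedy pick S1, S4, S5, S2 costs 21; no covering selection beats 16.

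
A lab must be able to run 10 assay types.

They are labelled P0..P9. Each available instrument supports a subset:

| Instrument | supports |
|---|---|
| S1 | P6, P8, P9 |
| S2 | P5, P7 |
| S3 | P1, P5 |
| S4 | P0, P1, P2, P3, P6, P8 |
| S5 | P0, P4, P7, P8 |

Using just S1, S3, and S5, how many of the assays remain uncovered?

Union of S1, S3, S5 = {P0, P1, P4, P5, P6, P7, P8, P9}.
Not covered: P2, P3 — 2 assays.

2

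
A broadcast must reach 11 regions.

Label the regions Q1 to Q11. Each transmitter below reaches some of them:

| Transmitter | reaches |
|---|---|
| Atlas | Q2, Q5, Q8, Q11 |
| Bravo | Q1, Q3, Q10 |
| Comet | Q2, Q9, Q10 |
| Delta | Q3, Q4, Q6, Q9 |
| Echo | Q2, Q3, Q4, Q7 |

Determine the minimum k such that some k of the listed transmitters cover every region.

Atlas and Bravo and Delta and Echo together: Atlas ∪ Bravo ∪ Delta ∪ Echo = {Q1, Q2, Q3, Q4, Q5, Q6, Q7, Q8, Q9, Q10, Q11} — every region is covered.
Only Echo contains Q7, so Echo is forced; the remaining 7 regions need at least 3 more transmitters (each remaining transmitter adds at most 3) — so at least 4 transmitters are needed, and 4 is optimal.

4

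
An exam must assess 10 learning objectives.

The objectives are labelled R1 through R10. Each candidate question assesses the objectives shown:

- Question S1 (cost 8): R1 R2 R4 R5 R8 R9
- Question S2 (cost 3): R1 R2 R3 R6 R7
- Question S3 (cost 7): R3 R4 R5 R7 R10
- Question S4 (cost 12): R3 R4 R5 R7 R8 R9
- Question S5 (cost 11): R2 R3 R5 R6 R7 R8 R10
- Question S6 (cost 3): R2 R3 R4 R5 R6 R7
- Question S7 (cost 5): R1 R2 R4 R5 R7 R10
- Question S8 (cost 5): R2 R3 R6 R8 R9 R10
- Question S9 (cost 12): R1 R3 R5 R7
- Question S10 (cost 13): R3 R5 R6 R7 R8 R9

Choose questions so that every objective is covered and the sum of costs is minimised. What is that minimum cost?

10

S7, S8 together cover every objective (S7 ∪ S8 = {R1, R2, R3, R4, R5, R6, R7, R8, R9, R10}); total cost 5 + 5 = 10.
The greedy pick S6, S8, S2 costs 11; no covering selection beats 10.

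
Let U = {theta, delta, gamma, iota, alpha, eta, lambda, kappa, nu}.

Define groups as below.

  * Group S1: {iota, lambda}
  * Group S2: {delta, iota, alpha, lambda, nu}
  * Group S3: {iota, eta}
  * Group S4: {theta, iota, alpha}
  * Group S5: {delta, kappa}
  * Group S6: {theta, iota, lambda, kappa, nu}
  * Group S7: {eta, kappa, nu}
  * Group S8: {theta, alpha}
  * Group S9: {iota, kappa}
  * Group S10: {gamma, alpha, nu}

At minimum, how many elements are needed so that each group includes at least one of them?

3

Take H = {iota, alpha, kappa}. Each listed group contains at least one of these, so H is a hitting set of size 3.
The groups S3, S5, S8 are pairwise disjoint, so any hitting set needs a separate element for each — at least 3. Hence 3 is optimal.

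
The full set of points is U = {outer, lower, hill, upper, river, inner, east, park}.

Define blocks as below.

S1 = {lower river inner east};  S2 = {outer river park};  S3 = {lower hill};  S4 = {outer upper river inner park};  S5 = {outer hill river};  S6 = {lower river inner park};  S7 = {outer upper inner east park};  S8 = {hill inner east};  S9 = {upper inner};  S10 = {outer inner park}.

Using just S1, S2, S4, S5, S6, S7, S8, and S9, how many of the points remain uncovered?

0

Union of S1, S2, S4, S5, S6, S7, S8, S9 = {outer, lower, hill, upper, river, inner, east, park} — that's every point, so 0 are uncovered.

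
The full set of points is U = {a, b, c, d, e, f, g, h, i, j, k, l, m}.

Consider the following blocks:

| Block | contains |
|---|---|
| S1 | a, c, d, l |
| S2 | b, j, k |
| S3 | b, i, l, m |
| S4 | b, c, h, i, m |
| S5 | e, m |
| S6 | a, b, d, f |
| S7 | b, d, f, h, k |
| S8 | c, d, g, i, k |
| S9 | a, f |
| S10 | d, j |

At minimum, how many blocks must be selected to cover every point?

Take {S1, S5, S7, S8, S10}. Their union is {a, b, c, d, e, f, g, h, i, j, k, l, m}, which is all 13 points.
No 4 of the 10 blocks cover everything (all 210 combinations miss at least one point), so 5 is optimal.

5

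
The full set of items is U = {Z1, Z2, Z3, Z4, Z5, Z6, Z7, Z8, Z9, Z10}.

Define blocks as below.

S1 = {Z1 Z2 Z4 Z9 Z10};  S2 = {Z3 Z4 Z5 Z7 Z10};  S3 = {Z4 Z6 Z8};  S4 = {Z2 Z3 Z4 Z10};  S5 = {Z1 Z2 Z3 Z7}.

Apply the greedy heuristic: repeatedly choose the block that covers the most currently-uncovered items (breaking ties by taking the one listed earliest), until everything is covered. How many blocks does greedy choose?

3

Greedy: pick S1 (covers 5 new) → pick S2 (covers 3 new) → pick S3 (covers 2 new). Total picks: 3.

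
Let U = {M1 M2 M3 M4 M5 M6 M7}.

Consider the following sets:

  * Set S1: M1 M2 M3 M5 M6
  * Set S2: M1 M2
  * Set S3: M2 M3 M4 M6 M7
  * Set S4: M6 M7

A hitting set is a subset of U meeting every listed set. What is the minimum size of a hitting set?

2

H = {M2, M7} meets every set (each contains at least one member of H), and |H| = 2.
The sets S2, S4 are pairwise disjoint, so any hitting set needs a separate item for each — at least 2. Hence 2 is optimal.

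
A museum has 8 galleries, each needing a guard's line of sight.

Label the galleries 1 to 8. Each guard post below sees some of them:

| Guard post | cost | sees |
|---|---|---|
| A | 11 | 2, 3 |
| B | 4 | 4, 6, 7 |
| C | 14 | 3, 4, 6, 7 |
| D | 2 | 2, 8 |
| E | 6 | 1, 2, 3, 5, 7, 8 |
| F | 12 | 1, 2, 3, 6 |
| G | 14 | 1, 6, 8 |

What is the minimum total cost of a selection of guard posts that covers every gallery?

B, E together cover every gallery (B ∪ E = {1, 2, 3, 4, 5, 6, 7, 8}); total cost 4 + 6 = 10.
The greedy pick D, B, E costs 12; no covering selection beats 10.

10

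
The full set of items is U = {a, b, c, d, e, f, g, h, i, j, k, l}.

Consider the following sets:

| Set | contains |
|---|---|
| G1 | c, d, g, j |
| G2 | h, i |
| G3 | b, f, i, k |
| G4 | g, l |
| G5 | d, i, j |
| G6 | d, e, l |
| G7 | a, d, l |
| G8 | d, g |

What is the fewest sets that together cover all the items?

5

G1, G2, G3, G6, and G7 cover everything between them: the union {a, b, c, d, e, f, g, h, i, j, k, l} is all of U.
No 4 of the 8 sets cover everything (all 70 combinations miss at least one item), so 5 is optimal.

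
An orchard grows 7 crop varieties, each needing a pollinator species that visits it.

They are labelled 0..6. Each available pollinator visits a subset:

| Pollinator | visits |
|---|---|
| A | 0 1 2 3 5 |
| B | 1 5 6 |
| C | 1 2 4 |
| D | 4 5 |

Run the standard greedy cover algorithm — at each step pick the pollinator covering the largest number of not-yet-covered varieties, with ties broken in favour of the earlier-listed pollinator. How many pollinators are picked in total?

3

Greedy: pick A (covers 5 new) → pick B (covers 1 new) → pick C (covers 1 new). Total picks: 3.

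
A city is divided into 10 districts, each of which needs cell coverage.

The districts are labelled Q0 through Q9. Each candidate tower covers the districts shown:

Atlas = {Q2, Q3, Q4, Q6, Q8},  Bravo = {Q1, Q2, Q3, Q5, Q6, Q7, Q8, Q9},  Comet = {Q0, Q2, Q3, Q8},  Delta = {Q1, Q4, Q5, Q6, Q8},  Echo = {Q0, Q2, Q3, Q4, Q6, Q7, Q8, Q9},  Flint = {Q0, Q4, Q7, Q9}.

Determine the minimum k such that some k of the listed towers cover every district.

Bravo and Echo together: Bravo ∪ Echo = {Q0, Q1, Q2, Q3, Q4, Q5, Q6, Q7, Q8, Q9} — every district is covered.
No single tower has all 10 districts (the largest, Bravo, has 8), so 2 is optimal.

2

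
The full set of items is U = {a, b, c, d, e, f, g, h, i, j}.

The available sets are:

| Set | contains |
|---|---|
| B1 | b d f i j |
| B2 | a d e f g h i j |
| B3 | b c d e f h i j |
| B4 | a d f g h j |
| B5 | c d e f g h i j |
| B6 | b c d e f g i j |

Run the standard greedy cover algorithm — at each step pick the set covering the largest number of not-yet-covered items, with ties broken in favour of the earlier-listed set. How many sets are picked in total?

2

Greedy: pick B2 (covers 8 new) → pick B3 (covers 2 new). Total picks: 2.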